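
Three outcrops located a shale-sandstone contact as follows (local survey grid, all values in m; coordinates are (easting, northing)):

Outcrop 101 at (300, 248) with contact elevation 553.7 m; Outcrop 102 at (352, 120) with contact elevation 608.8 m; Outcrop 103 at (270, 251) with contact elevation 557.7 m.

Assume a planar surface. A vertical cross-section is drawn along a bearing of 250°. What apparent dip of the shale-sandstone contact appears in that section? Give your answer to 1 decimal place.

19.1°

Let the plane be z = a·E + b·N + c.
Outcrop 102−Outcrop 101: 52a − 128b = 55.1;  Outcrop 103−Outcrop 101: −30a + 3b = 4.
Solving gives a = −0.18385, b = −0.50516.
Unit vector along 250° is (sin 250°, cos 250°) = (-0.9397, -0.3420).
Slope in that direction = a·(-0.9397) + b·(-0.3420) = 0.34554.
Apparent dip = arctan|0.34554| = 19.1° (true dip is 28.3°, so apparent ≤ true as expected).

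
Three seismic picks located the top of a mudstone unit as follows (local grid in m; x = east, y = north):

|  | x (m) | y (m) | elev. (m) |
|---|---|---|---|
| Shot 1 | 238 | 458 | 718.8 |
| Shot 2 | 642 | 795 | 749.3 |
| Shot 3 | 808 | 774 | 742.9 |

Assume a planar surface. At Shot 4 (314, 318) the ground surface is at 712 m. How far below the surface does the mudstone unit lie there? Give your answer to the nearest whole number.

Two edge vectors: Shot 1→Shot 2 = (404, 337, 30.5), Shot 1→Shot 3 = (570, 316, 24.1).
Normal n = (Shot 1→Shot 2) × (Shot 1→Shot 3) = (-1516.3, 7648.6, -64426).
So ∂z/∂x = −n_x/n_z = −0.02354 and ∂z/∂y = −n_y/n_z = 0.11872.
Intercept c from Shot 1: 718.8 + 5.60 − 54.37 = 670.03.
At (314, 318): z_contact = −7.4 + 37.8 + 670.03 = 700.4 m.
Depth below ground = 712 − 700.4 = 12 m.

12 m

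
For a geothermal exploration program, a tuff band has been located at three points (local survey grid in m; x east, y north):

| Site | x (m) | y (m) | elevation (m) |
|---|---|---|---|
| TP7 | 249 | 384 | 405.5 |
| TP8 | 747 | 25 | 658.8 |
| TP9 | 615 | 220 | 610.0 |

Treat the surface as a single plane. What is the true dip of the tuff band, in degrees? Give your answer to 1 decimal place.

33.7°

Two edge vectors: TP7→TP8 = (498, -359, 253.3), TP7→TP9 = (366, -164, 204.5).
Normal n = (TP7→TP8) × (TP7→TP9) = (-31874.3, -9133.2, 49722).
So ∂z/∂x = −n_x/n_z = 0.64105 and ∂z/∂y = −n_y/n_z = 0.18369.
Gradient magnitude |∇z| = √(a² + b²) = √(0.41095 + 0.03374) = 0.66685.
True dip = arctan(0.66685) = 33.7°, dipping toward WSW (azimuth ≈ 254°).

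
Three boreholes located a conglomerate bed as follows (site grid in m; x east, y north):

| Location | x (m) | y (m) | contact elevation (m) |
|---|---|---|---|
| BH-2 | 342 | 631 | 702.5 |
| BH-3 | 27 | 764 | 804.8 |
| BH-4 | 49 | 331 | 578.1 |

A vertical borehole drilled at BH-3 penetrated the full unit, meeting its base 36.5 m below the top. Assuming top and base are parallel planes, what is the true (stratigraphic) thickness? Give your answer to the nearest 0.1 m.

32.3 m

Let the plane be z = a·x + b·y + c.
BH-3−BH-2: −315a + 133b = 102.3;  BH-4−BH-2: −293a − 300b = −124.4.
Solving gives a = −0.10598, b = 0.51817.
|∇z| = √(a²+b²) = 0.52890, so dip δ = arctan(0.52890) = 27.87°.
True thickness = vertical thickness × cos δ = 36.5 × cos 27.87° = 32.3 m.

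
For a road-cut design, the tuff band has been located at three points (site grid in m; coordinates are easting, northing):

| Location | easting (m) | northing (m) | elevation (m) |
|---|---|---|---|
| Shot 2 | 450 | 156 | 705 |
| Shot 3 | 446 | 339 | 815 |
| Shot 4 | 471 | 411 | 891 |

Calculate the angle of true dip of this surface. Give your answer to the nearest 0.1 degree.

54.1°

Two edge vectors: Shot 2→Shot 3 = (-4, 183, 110), Shot 2→Shot 4 = (21, 255, 186).
Normal n = (Shot 2→Shot 3) × (Shot 2→Shot 4) = (5988, 3054, -4863).
So ∂z/∂easting = −n_x/n_z = 1.23134 and ∂z/∂northing = −n_y/n_z = 0.62801.
Gradient magnitude |∇z| = √(a² + b²) = √(1.51619 + 0.39439) = 1.38224.
True dip = arctan(1.38224) = 54.1°, dipping toward WSW (azimuth ≈ 243°).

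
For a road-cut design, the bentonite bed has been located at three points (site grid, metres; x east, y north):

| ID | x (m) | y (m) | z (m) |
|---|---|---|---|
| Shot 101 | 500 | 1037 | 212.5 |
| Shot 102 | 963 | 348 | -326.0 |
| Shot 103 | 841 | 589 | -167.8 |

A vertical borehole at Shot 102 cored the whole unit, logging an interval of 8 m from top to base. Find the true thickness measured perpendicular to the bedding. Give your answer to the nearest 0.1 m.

6.2 m

Let the plane be z = a·x + b·y + c.
Shot 102−Shot 101: 463a − 689b = −538.5;  Shot 103−Shot 101: 341a − 448b = −380.3.
Solving gives a = −0.75490, b = 0.27428.
|∇z| = √(a²+b²) = 0.80319, so dip δ = arctan(0.80319) = 38.77°.
True thickness = vertical thickness × cos δ = 8 × cos 38.77° = 6.2 m.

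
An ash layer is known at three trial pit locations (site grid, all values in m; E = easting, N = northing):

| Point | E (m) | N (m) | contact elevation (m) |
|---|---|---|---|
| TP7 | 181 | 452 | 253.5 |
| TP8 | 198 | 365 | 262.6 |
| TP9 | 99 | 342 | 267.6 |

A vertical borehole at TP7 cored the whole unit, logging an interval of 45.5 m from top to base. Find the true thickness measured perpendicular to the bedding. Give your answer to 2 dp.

45.22 m

Two edge vectors: TP7→TP8 = (17, -87, 9.1), TP7→TP9 = (-82, -110, 14.1).
Normal n = (TP7→TP8) × (TP7→TP9) = (-225.7, -985.9, -9004).
So ∂z/∂E = −n_x/n_z = −0.02507 and ∂z/∂N = −n_y/n_z = −0.10950.
|∇z| = √(a²+b²) = 0.11233, so dip δ = arctan(0.11233) = 6.41°.
True thickness = vertical thickness × cos δ = 45.5 × cos 6.41° = 45.22 m.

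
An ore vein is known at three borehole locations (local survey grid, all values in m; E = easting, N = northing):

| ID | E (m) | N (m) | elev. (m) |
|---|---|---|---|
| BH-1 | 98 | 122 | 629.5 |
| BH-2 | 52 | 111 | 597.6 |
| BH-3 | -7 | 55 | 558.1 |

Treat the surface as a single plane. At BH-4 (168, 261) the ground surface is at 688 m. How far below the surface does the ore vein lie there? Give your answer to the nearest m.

Two edge vectors: BH-1→BH-2 = (-46, -11, -31.9), BH-1→BH-3 = (-105, -67, -71.4).
Normal n = (BH-1→BH-2) × (BH-1→BH-3) = (-1351.9, 65.1, 1927).
So ∂z/∂E = −n_x/n_z = 0.70156 and ∂z/∂N = −n_y/n_z = −0.03378.
Intercept c from BH-1: 629.5 − 68.75 + 4.12 = 564.87.
At (168, 261): z_contact = 117.9 − 8.8 + 564.87 = 673.9 m.
Depth below ground = 688 − 673.9 = 14 m.

14 m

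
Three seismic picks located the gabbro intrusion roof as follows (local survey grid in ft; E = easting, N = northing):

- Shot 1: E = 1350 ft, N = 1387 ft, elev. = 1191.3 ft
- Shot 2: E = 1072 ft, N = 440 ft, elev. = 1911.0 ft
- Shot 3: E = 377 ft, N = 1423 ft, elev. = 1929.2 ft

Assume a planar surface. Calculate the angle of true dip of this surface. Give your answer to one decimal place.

43.3°

Let the plane be z = a·E + b·N + c.
Shot 2−Shot 1: −278a − 947b = 719.7;  Shot 3−Shot 1: −973a + 36b = 737.9.
Solving gives a = −0.77804, b = −0.53158.
Gradient magnitude |∇z| = √(a² + b²) = √(0.60535 + 0.28257) = 0.94230.
True dip = arctan(0.94230) = 43.3°, dipping toward NE (azimuth ≈ 056°).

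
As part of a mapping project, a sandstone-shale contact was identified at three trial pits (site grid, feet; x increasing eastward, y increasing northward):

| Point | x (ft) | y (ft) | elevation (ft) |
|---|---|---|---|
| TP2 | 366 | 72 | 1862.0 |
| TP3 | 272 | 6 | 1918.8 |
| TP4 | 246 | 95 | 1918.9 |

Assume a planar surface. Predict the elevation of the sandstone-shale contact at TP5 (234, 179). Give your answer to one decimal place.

1912.7 ft

Let the plane be z = a·x + b·y + c.
TP3−TP2: −94a − 66b = 56.8;  TP4−TP2: −120a + 23b = 56.9.
Solving gives a = −0.50206, b = −0.14555.
Then c = 1862 − a·366 − b·72 = 2056.23.
At (234, 179): z = −117.5 − 26.1 + 2056.23 = 1912.7 ft.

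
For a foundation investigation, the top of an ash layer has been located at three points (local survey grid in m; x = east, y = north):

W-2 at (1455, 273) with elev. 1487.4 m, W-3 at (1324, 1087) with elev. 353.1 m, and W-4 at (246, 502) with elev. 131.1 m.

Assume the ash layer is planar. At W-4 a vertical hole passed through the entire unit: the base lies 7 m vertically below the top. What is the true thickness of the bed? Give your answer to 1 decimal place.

Two edge vectors: W-2→W-3 = (-131, 814, -1134.3), W-2→W-4 = (-1209, 229, -1356.3).
Normal n = (W-2→W-3) × (W-2→W-4) = (-844273.5, 1193693.4, 954127).
So ∂z/∂x = −n_x/n_z = 0.88486 and ∂z/∂y = −n_y/n_z = −1.25108.
|∇z| = √(a²+b²) = 1.53238, so dip δ = arctan(1.53238) = 56.87°.
True thickness = vertical thickness × cos δ = 7 × cos 56.87° = 3.8 m.

3.8 m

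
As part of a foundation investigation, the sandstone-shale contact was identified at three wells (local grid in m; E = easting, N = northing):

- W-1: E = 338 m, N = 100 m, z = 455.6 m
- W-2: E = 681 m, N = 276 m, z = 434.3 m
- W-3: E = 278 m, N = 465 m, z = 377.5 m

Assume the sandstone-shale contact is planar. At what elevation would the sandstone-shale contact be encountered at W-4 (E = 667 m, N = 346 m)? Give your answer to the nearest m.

419 m

Two edge vectors: W-1→W-2 = (343, 176, -21.3), W-1→W-3 = (-60, 365, -78.1).
Normal n = (W-1→W-2) × (W-1→W-3) = (-5971.1, 28066.3, 135755).
So ∂z/∂E = −n_x/n_z = 0.04398 and ∂z/∂N = −n_y/n_z = −0.20674.
Intercept c from W-1: 455.6 − 14.87 + 20.67 = 461.41.
At (667, 346): z = 29.3 − 71.5 + 461.41 = 419.2 m.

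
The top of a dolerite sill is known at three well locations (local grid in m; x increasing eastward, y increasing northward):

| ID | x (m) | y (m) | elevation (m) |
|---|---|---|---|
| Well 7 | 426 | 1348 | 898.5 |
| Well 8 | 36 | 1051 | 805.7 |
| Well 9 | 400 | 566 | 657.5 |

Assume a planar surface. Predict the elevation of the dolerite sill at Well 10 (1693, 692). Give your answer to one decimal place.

700.6 m

Two edge vectors: Well 7→Well 8 = (-390, -297, -92.8), Well 7→Well 9 = (-26, -782, -241).
Normal n = (Well 7→Well 8) × (Well 7→Well 9) = (-992.6, -91577.2, 297258).
So ∂z/∂x = −n_x/n_z = 0.003339 and ∂z/∂y = −n_y/n_z = 0.308073.
Intercept c from Well 7: 898.5 − 1.42 − 415.28 = 481.79.
At (1693, 692): z = 5.7 + 213.2 + 481.79 = 700.6 m.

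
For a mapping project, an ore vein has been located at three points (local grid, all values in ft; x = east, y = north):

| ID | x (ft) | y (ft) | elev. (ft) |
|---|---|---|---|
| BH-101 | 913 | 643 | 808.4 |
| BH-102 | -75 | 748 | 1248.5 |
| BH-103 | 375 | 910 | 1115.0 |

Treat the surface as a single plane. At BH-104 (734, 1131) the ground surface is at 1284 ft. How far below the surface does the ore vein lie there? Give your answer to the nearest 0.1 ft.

246.2 ft

Let the plane be z = a·x + b·y + c.
BH-102−BH-101: −988a + 105b = 440.1;  BH-103−BH-101: −538a + 267b = 306.6.
Solving gives a = −0.411535, b = 0.319079.
Then c = 808.4 − a·913 − b·643 = 978.96.
At (734, 1131): z_contact = −302.07 + 360.88 + 978.96 = 1037.78 ft.
Depth below ground = 1284 − 1037.78 = 246.2 ft.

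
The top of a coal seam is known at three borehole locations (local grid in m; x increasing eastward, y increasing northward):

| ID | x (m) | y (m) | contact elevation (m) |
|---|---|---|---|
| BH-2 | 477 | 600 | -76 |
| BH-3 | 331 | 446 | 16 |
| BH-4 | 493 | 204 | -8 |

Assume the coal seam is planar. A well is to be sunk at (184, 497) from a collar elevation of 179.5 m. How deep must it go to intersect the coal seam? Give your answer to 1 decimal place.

109.8 m

Let the plane be z = a·x + b·y + c.
BH-3−BH-2: −146a − 154b = 92;  BH-4−BH-2: 16a − 396b = 68.
Solving gives a = −0.43066, b = −0.18912.
Then c = -76 − a·477 − b·600 = 242.89.
At (184, 497): z_contact = −79.24 − 93.99 + 242.89 = 69.66 m.
Depth below ground = 179.5 − 69.66 = 109.8 m.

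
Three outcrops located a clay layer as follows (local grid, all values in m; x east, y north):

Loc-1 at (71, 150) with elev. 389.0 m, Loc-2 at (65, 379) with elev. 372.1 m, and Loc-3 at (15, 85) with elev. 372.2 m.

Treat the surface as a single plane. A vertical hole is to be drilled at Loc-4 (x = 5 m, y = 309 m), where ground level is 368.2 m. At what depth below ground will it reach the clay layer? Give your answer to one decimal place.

14.1 m

Let the plane be z = a·x + b·y + c.
Loc-2−Loc-1: −6a + 229b = −16.9;  Loc-3−Loc-1: −56a − 65b = −16.8.
Solving gives a = 0.37428, b = −0.06399.
Then c = 389 − a·71 − b·150 = 372.03.
At (5, 309): z_contact = 1.87 − 19.77 + 372.03 = 354.12 m.
Depth below ground = 368.2 − 354.12 = 14.1 m.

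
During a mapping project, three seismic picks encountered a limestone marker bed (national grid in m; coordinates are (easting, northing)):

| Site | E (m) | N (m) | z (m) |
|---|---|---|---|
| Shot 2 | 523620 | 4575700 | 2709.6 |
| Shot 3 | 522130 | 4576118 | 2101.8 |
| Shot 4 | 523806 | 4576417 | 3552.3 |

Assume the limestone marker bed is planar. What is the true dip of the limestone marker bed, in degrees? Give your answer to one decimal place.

Two edge vectors: Shot 2→Shot 3 = (-1490, 418, -607.8), Shot 2→Shot 4 = (186, 717, 842.7).
Normal n = (Shot 2→Shot 3) × (Shot 2→Shot 4) = (788041.2, 1142572.2, -1146078).
So ∂z/∂E = −n_x/n_z = 0.68760 and ∂z/∂N = −n_y/n_z = 0.99694.
Gradient magnitude |∇z| = √(a² + b²) = √(0.47279 + 0.99389) = 1.21107.
True dip = arctan(1.21107) = 50.5°, dipping toward SW (azimuth ≈ 215°).

50.5°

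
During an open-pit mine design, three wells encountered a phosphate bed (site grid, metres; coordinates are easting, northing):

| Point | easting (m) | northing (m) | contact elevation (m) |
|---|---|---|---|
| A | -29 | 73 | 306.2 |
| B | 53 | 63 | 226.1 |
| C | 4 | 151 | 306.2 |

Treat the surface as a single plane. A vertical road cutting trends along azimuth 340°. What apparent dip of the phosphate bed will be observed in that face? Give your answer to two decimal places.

34.49°

Two edge vectors: A→B = (82, -10, -80.1), A→C = (33, 78, 0).
Normal n = (A→B) × (A→C) = (6247.8, -2643.3, 6726).
So ∂z/∂easting = −n_x/n_z = −0.92890 and ∂z/∂northing = −n_y/n_z = 0.39300.
Unit vector along 340° is (sin 340°, cos 340°) = (-0.3420, 0.9397).
Slope in that direction = a·(-0.3420) + b·(0.9397) = 0.68700.
Apparent dip = arctan|0.68700| = 34.49° (true dip is 45.2°, so apparent ≤ true as expected).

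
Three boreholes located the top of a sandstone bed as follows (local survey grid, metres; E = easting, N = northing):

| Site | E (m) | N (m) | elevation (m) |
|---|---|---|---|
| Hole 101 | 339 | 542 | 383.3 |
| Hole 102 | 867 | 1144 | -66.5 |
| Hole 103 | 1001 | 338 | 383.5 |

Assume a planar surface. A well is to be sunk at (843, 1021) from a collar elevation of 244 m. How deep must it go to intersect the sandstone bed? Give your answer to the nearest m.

234 m

Let the plane be z = a·E + b·N + c.
Hole 102−Hole 101: 528a + 602b = −449.8;  Hole 103−Hole 101: 662a − 204b = 0.2.
Solving gives a = −0.18102, b = −0.58841.
Then c = 383.3 − a·339 − b·542 = 763.58.
At (843, 1021): z_contact = −152.6 − 600.8 + 763.58 = 10.2 m.
Depth below ground = 244 − 10.2 = 234 m.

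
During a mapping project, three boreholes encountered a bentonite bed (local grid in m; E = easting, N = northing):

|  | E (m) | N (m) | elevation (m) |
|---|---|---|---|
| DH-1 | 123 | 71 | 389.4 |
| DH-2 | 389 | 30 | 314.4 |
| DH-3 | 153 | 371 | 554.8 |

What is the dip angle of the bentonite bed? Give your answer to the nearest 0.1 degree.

Two edge vectors: DH-1→DH-2 = (266, -41, -75), DH-1→DH-3 = (30, 300, 165.4).
Normal n = (DH-1→DH-2) × (DH-1→DH-3) = (15718.6, -46246.4, 81030).
So ∂z/∂E = −n_x/n_z = −0.19398 and ∂z/∂N = −n_y/n_z = 0.57073.
Gradient magnitude |∇z| = √(a² + b²) = √(0.03763 + 0.32573) = 0.60280.
True dip = arctan(0.60280) = 31.1°, dipping toward SSE (azimuth ≈ 161°).

31.1°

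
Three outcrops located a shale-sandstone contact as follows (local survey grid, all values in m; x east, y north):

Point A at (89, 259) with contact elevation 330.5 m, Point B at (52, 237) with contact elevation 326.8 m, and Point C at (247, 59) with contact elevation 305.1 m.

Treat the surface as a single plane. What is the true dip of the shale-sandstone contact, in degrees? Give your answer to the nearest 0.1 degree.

Let the plane be z = a·x + b·y + c.
Point B−Point A: −37a − 22b = −3.7;  Point C−Point A: 158a − 200b = −25.4.
Solving gives a = 0.01666, b = 0.14016.
Gradient magnitude |∇z| = √(a² + b²) = √(0.00028 + 0.01965) = 0.14115.
True dip = arctan(0.14115) = 8.0°, dipping toward S (azimuth ≈ 187°).

8.0°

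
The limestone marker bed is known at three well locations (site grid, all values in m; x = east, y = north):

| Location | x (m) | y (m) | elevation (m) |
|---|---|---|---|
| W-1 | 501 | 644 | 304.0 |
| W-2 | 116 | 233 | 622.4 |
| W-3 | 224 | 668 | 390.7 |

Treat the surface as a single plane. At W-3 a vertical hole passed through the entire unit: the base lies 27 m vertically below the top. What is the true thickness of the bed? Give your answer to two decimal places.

Let the plane be z = a·x + b·y + c.
W-2−W-1: −385a − 411b = 318.4;  W-3−W-1: −277a + 24b = 86.7.
Solving gives a = −0.35158, b = −0.44535.
|∇z| = √(a²+b²) = 0.56741, so dip δ = arctan(0.56741) = 29.57°.
True thickness = vertical thickness × cos δ = 27 × cos 29.57° = 23.48 m.

23.48 m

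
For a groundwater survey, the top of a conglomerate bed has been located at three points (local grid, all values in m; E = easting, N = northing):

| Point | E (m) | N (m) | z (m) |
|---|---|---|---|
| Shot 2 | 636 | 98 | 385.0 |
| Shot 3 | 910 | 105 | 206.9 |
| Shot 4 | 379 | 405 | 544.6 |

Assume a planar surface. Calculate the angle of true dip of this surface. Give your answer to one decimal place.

Two edge vectors: Shot 2→Shot 3 = (274, 7, -178.1), Shot 2→Shot 4 = (-257, 307, 159.6).
Normal n = (Shot 2→Shot 3) × (Shot 2→Shot 4) = (55793.9, 2041.3, 85917).
So ∂z/∂E = −n_x/n_z = −0.64939 and ∂z/∂N = −n_y/n_z = −0.02376.
Gradient magnitude |∇z| = √(a² + b²) = √(0.42171 + 0.00056) = 0.64983.
True dip = arctan(0.64983) = 33.0°, dipping toward E (azimuth ≈ 088°).

33.0°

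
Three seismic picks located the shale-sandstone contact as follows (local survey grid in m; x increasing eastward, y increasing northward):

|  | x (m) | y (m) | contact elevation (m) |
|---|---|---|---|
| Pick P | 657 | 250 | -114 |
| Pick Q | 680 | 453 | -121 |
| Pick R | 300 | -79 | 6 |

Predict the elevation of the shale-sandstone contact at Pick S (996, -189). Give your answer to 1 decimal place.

-231.0 m

Two edge vectors: Pick P→Pick Q = (23, 203, -7), Pick P→Pick R = (-357, -329, 120).
Normal n = (Pick P→Pick Q) × (Pick P→Pick R) = (22057, -261, 64904).
So ∂z/∂x = −n_x/n_z = −0.33984 and ∂z/∂y = −n_y/n_z = 0.00402.
Intercept c from Pick P: -114 + 223.28 − 1.01 = 108.27.
At (996, -189): z = −338.5 − 0.8 + 108.27 = -231.0 m.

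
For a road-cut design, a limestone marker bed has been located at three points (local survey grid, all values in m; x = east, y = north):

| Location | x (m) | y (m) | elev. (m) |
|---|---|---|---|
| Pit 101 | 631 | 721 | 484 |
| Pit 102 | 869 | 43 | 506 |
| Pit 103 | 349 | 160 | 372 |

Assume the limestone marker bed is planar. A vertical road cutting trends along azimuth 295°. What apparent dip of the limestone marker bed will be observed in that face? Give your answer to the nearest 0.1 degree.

12.4°

Two edge vectors: Pit 101→Pit 102 = (238, -678, 22), Pit 101→Pit 103 = (-282, -561, -112).
Normal n = (Pit 101→Pit 102) × (Pit 101→Pit 103) = (88278, 20452, -324714).
So ∂z/∂x = −n_x/n_z = 0.27186 and ∂z/∂y = −n_y/n_z = 0.06298.
Unit vector along 295° is (sin 295°, cos 295°) = (-0.9063, 0.4226).
Slope in that direction = a·(-0.9063) + b·(0.4226) = −0.21977.
Apparent dip = arctan|0.21977| = 12.4° (true dip is 15.6°, so apparent ≤ true as expected).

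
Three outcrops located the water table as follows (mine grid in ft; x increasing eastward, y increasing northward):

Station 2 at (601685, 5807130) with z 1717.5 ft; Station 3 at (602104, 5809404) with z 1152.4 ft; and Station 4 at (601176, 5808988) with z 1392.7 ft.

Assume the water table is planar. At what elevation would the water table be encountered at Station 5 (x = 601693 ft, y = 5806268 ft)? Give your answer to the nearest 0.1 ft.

Let the plane be z = a·x + b·y + c.
Station 3−Station 2: 419a + 2274b = −565.1;  Station 4−Station 2: −509a + 1858b = −324.8.
Solving gives a = −0.160829415, b = −0.218870921.
Then c = 1717.5 − a·601685 − b·5807130 = 1369498.04.
At (601693, 5806268): z = −96769.9 − 1270823.2 + 1369498.04 = 1904.9 ft.

1904.9 ft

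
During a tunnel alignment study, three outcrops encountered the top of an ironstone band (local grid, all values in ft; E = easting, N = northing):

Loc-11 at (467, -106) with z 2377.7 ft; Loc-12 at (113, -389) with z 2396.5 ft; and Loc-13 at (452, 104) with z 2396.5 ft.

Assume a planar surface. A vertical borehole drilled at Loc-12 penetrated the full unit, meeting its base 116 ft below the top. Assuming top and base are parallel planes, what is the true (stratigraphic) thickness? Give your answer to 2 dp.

Let the plane be z = a·E + b·N + c.
Loc-12−Loc-11: −354a − 283b = 18.8;  Loc-13−Loc-11: −15a + 210b = 18.8.
Solving gives a = −0.11794, b = 0.08110.
|∇z| = √(a²+b²) = 0.14313, so dip δ = arctan(0.14313) = 8.15°.
True thickness = vertical thickness × cos δ = 116 × cos 8.15° = 114.83 ft.

114.83 ft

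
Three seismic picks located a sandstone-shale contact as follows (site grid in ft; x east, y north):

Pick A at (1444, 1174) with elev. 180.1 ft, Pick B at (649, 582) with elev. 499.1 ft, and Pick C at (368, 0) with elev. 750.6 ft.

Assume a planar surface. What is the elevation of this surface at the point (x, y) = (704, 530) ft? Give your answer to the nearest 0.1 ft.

Two edge vectors: Pick A→Pick B = (-795, -592, 319), Pick A→Pick C = (-1076, -1174, 570.5).
Normal n = (Pick A→Pick B) × (Pick A→Pick C) = (36770, 110303.5, 296338).
So ∂z/∂x = −n_x/n_z = −0.124081 and ∂z/∂y = −n_y/n_z = −0.372222.
Intercept c from Pick A: 180.1 + 179.17 + 436.99 = 796.26.
At (704, 530): z = −87.4 − 197.3 + 796.26 = 511.6 ft.

511.6 ft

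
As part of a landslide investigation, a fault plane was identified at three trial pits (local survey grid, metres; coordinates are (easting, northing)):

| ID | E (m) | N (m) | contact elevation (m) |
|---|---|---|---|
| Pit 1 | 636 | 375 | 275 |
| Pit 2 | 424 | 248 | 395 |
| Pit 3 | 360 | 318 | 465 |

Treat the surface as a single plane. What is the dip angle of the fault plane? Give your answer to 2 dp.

39.17°

Two edge vectors: Pit 1→Pit 2 = (-212, -127, 120), Pit 1→Pit 3 = (-276, -57, 190).
Normal n = (Pit 1→Pit 2) × (Pit 1→Pit 3) = (-17290, 7160, -22968).
So ∂z/∂E = −n_x/n_z = −0.75279 and ∂z/∂N = −n_y/n_z = 0.31174.
Gradient magnitude |∇z| = √(a² + b²) = √(0.56669 + 0.09718) = 0.81478.
True dip = arctan(0.81478) = 39.17°, dipping toward ESE (azimuth ≈ 112°).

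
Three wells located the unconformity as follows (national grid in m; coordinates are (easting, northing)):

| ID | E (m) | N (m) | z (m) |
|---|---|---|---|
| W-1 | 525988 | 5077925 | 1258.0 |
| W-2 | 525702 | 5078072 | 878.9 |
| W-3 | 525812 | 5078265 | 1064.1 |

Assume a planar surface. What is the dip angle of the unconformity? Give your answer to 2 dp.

54.76°

Two edge vectors: W-1→W-2 = (-286, 147, -379.1), W-1→W-3 = (-176, 340, -193.9).
Normal n = (W-1→W-2) × (W-1→W-3) = (100390.7, 11266.2, -71368).
So ∂z/∂E = −n_x/n_z = 1.40666 and ∂z/∂N = −n_y/n_z = 0.15786.
Gradient magnitude |∇z| = √(a² + b²) = √(1.97870 + 0.02492) = 1.41549.
True dip = arctan(1.41549) = 54.76°, dipping toward W (azimuth ≈ 264°).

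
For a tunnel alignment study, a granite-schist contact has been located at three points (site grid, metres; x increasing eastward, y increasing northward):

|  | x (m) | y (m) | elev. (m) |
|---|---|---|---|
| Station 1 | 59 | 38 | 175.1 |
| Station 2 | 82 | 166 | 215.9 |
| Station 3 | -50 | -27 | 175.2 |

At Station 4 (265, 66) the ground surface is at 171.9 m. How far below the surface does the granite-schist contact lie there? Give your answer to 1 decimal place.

Two edge vectors: Station 1→Station 2 = (23, 128, 40.8), Station 1→Station 3 = (-109, -65, 0.1).
Normal n = (Station 1→Station 2) × (Station 1→Station 3) = (2664.8, -4449.5, 12457).
So ∂z/∂x = −n_x/n_z = −0.21392 and ∂z/∂y = −n_y/n_z = 0.35719.
Intercept c from Station 1: 175.1 + 12.62 − 13.57 = 174.15.
At (265, 66): z_contact = −56.69 + 23.57 + 174.15 = 141.03 m.
Depth below ground = 171.9 − 141.03 = 30.9 m.

30.9 m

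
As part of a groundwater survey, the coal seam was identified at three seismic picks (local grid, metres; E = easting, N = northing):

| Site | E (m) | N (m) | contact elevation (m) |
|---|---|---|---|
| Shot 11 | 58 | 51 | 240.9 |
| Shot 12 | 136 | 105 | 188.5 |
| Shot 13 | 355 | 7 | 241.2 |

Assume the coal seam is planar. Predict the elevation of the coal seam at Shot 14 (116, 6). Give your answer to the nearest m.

270 m

Two edge vectors: Shot 11→Shot 12 = (78, 54, -52.4), Shot 11→Shot 13 = (297, -44, 0.3).
Normal n = (Shot 11→Shot 12) × (Shot 11→Shot 13) = (-2289.4, -15586.2, -19470).
So ∂z/∂E = −n_x/n_z = −0.11759 and ∂z/∂N = −n_y/n_z = −0.80052.
Intercept c from Shot 11: 240.9 + 6.82 + 40.83 = 288.55.
At (116, 6): z = −13.6 − 4.8 + 288.55 = 270.1 m.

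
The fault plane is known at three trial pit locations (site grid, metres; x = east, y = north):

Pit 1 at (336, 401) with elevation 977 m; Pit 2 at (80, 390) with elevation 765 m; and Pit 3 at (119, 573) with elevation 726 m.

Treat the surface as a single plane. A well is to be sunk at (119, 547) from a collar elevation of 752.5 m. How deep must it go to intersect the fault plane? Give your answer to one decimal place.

16.3 m

Two edge vectors: Pit 1→Pit 2 = (-256, -11, -212), Pit 1→Pit 3 = (-217, 172, -251).
Normal n = (Pit 1→Pit 2) × (Pit 1→Pit 3) = (39225, -18252, -46419).
So ∂z/∂x = −n_x/n_z = 0.84502 and ∂z/∂y = −n_y/n_z = −0.39320.
Intercept c from Pit 1: 977 − 283.93 + 157.67 = 850.75.
At (119, 547): z_contact = 100.56 − 215.08 + 850.75 = 736.22 m.
Depth below ground = 752.5 − 736.22 = 16.3 m.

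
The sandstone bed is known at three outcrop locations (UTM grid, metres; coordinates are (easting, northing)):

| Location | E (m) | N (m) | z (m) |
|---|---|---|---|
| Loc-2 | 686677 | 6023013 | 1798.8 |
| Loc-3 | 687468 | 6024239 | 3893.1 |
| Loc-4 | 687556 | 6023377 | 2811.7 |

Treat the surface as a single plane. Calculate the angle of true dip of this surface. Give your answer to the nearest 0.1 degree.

Let the plane be z = a·E + b·N + c.
Loc-3−Loc-2: 791a + 1226b = 2094.3;  Loc-4−Loc-2: 879a + 364b = 1012.9.
Solving gives a = 0.60716, b = 1.31651.
Gradient magnitude |∇z| = √(a² + b²) = √(0.36864 + 1.73319) = 1.44977.
True dip = arctan(1.44977) = 55.4°, dipping toward SSW (azimuth ≈ 205°).

55.4°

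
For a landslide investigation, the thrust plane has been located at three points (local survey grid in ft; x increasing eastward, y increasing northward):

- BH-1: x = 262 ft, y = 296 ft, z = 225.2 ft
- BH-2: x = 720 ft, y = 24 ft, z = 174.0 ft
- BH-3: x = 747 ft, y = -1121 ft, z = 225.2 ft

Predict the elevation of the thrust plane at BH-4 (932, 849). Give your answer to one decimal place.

Two edge vectors: BH-1→BH-2 = (458, -272, -51.2), BH-1→BH-3 = (485, -1417, 0).
Normal n = (BH-1→BH-2) × (BH-1→BH-3) = (-72550.4, -24832, -517066).
So ∂z/∂x = −n_x/n_z = −0.140312 and ∂z/∂y = −n_y/n_z = −0.048025.
Intercept c from BH-1: 225.2 + 36.76 + 14.22 = 276.18.
At (932, 849): z = −130.8 − 40.8 + 276.18 = 104.6 ft.

104.6 ft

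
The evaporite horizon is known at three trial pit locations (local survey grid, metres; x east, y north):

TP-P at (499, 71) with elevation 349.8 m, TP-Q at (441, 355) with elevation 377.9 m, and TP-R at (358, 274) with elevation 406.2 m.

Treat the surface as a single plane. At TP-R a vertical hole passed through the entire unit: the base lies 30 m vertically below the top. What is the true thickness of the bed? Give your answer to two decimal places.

28.18 m

Let the plane be z = a·x + b·y + c.
TP-Q−TP-P: −58a + 284b = 28.1;  TP-R−TP-P: −141a + 203b = 56.4.
Solving gives a = −0.36481, b = 0.02444.
|∇z| = √(a²+b²) = 0.36563, so dip δ = arctan(0.36563) = 20.08°.
True thickness = vertical thickness × cos δ = 30 × cos 20.08° = 28.18 m.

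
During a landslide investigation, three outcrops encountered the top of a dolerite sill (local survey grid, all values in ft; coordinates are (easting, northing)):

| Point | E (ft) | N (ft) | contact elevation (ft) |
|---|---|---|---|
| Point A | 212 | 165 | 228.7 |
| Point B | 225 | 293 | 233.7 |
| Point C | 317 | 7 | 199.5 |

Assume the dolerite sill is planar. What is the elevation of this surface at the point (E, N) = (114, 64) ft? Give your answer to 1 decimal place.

Let the plane be z = a·E + b·N + c.
Point B−Point A: 13a + 128b = 5;  Point C−Point A: 105a − 158b = −29.2.
Solving gives a = −0.19024, b = 0.05838.
Then c = 228.7 − a·212 − b·165 = 259.40.
At (114, 64): z = −21.7 + 3.7 + 259.40 = 241.4 ft.

241.4 ft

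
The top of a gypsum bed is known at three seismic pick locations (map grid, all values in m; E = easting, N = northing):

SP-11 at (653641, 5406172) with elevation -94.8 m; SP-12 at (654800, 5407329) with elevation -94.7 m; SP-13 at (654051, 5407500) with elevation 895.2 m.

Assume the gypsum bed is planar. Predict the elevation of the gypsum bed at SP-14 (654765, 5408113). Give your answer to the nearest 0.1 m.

Two edge vectors: SP-11→SP-12 = (1159, 1157, 0.1), SP-11→SP-13 = (410, 1328, 990).
Normal n = (SP-11→SP-12) × (SP-11→SP-13) = (1145297.2, -1147369, 1064782).
So ∂z/∂E = −n_x/n_z = −1.075616605 and ∂z/∂N = −n_y/n_z = 1.077562355.
Intercept c from SP-11: -94.8 + 703067.11 − 5825487.43 = −5122515.12.
At (654765, 5408113): z = −704276.1 + 5827579.0 − 5122515.12 = 787.8 m.

787.8 m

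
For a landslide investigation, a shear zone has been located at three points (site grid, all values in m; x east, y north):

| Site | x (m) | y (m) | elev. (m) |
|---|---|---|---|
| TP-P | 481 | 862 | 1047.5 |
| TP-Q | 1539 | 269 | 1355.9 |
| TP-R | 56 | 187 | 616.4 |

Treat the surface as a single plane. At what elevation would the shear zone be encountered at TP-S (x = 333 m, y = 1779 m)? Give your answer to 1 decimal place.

Two edge vectors: TP-P→TP-Q = (1058, -593, 308.4), TP-P→TP-R = (-425, -675, -431.1).
Normal n = (TP-P→TP-Q) × (TP-P→TP-R) = (463812.3, 325033.8, -966175).
So ∂z/∂x = −n_x/n_z = 0.480050 and ∂z/∂y = −n_y/n_z = 0.336413.
Intercept c from TP-P: 1047.5 − 230.90 − 289.99 = 526.61.
At (333, 1779): z = 159.9 + 598.5 + 526.61 = 1284.9 m.

1284.9 m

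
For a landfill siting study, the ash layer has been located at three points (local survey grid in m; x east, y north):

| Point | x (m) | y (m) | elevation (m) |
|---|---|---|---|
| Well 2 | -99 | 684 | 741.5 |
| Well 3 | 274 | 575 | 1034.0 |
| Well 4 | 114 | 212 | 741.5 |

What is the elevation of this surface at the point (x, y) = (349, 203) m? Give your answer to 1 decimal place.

Two edge vectors: Well 2→Well 3 = (373, -109, 292.5), Well 2→Well 4 = (213, -472, 0).
Normal n = (Well 2→Well 3) × (Well 2→Well 4) = (138060, 62302.5, -152839).
So ∂z/∂x = −n_x/n_z = 0.90330 and ∂z/∂y = −n_y/n_z = 0.40763.
Intercept c from Well 2: 741.5 + 89.43 − 278.82 = 552.10.
At (349, 203): z = 315.3 + 82.7 + 552.10 = 950.1 m.

950.1 m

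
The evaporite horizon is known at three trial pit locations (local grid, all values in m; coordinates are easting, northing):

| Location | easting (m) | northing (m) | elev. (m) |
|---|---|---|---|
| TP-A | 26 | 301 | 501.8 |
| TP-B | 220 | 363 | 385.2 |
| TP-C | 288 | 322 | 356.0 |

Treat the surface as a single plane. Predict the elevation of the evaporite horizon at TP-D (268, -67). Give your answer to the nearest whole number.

439 m

Two edge vectors: TP-A→TP-B = (194, 62, -116.6), TP-A→TP-C = (262, 21, -145.8).
Normal n = (TP-A→TP-B) × (TP-A→TP-C) = (-6591, -2264, -12170).
So ∂z/∂easting = −n_x/n_z = −0.54158 and ∂z/∂northing = −n_y/n_z = −0.18603.
Intercept c from TP-A: 501.8 + 14.08 + 56.00 = 571.88.
At (268, -67): z = −145.1 + 12.5 + 571.88 = 439.2 m.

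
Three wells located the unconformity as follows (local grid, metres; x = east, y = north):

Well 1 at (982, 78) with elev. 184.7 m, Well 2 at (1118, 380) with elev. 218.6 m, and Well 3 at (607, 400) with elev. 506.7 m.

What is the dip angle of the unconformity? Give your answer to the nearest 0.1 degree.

33.3°

Two edge vectors: Well 1→Well 2 = (136, 302, 33.9), Well 1→Well 3 = (-375, 322, 322).
Normal n = (Well 1→Well 2) × (Well 1→Well 3) = (86328.2, -56504.5, 157042).
So ∂z/∂x = −n_x/n_z = −0.54971 and ∂z/∂y = −n_y/n_z = 0.35981.
Gradient magnitude |∇z| = √(a² + b²) = √(0.30219 + 0.12946) = 0.65700.
True dip = arctan(0.65700) = 33.3°, dipping toward ESE (azimuth ≈ 123°).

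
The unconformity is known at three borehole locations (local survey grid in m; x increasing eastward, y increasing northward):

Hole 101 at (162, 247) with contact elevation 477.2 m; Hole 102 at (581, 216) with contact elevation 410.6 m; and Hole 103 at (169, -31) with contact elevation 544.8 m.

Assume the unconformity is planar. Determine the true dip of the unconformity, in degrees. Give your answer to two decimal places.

Let the plane be z = a·x + b·y + c.
Hole 102−Hole 101: 419a − 31b = −66.6;  Hole 103−Hole 101: 7a − 278b = 67.6.
Solving gives a = −0.17727, b = −0.24763.
Gradient magnitude |∇z| = √(a² + b²) = √(0.03142 + 0.06132) = 0.30454.
True dip = arctan(0.30454) = 16.94°, dipping toward NE (azimuth ≈ 036°).

16.94°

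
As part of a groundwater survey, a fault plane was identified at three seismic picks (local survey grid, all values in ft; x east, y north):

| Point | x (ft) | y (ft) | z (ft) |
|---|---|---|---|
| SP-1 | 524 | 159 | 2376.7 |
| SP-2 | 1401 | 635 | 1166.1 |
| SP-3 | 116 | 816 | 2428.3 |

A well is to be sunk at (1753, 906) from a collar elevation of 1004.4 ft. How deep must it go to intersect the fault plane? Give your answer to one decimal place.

370.8 ft

Two edge vectors: SP-1→SP-2 = (877, 476, -1210.6), SP-1→SP-3 = (-408, 657, 51.6).
Normal n = (SP-1→SP-2) × (SP-1→SP-3) = (819925.8, 448671.6, 770397).
So ∂z/∂x = −n_x/n_z = −1.064290 and ∂z/∂y = −n_y/n_z = −0.582390.
Intercept c from SP-1: 2376.7 + 557.69 + 92.60 = 3026.99.
At (1753, 906): z_contact = −1865.70 − 527.65 + 3026.99 = 633.64 ft.
Depth below ground = 1004.4 − 633.64 = 370.8 ft.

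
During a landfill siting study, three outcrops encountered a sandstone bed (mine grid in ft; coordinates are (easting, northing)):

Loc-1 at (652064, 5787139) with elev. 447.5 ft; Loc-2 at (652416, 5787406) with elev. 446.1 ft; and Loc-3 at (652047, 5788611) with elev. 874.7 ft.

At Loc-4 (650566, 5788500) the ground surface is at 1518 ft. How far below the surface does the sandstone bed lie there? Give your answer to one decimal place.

346.2 ft

Two edge vectors: Loc-1→Loc-2 = (352, 267, -1.4), Loc-1→Loc-3 = (-17, 1472, 427.2).
Normal n = (Loc-1→Loc-2) × (Loc-1→Loc-3) = (116123.2, -150350.6, 522683).
So ∂z/∂E = −n_x/n_z = −0.222167547 and ∂z/∂N = −n_y/n_z = 0.287651598.
Intercept c from Loc-1: 447.5 + 144867.46 − 1664679.78 = −1519364.82.
At (650566, 5788500): z_contact = −144534.65 + 1665071.27 − 1519364.82 = 1171.80 ft.
Depth below ground = 1518 − 1171.80 = 346.2 ft.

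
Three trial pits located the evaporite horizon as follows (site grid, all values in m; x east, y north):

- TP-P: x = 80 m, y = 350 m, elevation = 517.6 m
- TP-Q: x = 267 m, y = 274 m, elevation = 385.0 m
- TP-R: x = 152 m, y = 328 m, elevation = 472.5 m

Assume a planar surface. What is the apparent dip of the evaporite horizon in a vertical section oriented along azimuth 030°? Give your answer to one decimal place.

27.6°

Let the plane be z = a·x + b·y + c.
TP-Q−TP-P: 187a − 76b = −132.6;  TP-R−TP-P: 72a − 22b = −45.1.
Solving gives a = −0.37585, b = 0.81996.
Unit vector along 030° is (sin 30°, cos 30°) = (0.5000, 0.8660).
Slope in that direction = a·(0.5000) + b·(0.8660) = 0.52218.
Apparent dip = arctan|0.52218| = 27.6° (true dip is 42.1°, so apparent ≤ true as expected).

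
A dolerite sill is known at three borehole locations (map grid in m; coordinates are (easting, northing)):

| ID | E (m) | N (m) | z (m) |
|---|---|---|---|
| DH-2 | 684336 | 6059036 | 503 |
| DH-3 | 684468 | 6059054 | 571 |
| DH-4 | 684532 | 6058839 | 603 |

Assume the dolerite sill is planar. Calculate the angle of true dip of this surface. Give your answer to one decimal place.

Let the plane be z = a·E + b·N + c.
DH-3−DH-2: 132a + 18b = 68;  DH-4−DH-2: 196a − 197b = 100.
Solving gives a = 0.51456, b = 0.00433.
Gradient magnitude |∇z| = √(a² + b²) = √(0.26477 + 0.00002) = 0.51458.
True dip = arctan(0.51458) = 27.2°, dipping toward W (azimuth ≈ 270°).

27.2°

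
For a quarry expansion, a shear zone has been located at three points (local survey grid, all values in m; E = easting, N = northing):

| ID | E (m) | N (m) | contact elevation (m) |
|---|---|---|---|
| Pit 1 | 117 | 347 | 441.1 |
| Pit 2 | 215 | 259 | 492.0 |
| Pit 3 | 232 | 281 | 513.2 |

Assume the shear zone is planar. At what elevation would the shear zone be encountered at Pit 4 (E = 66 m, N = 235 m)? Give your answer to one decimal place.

362.2 m

Let the plane be z = a·E + b·N + c.
Pit 2−Pit 1: 98a − 88b = 50.9;  Pit 3−Pit 1: 115a − 66b = 72.1.
Solving gives a = 0.81747, b = 0.33196.
Then c = 441.1 − a·117 − b·347 = 230.27.
At (66, 235): z = 54.0 + 78.0 + 230.27 = 362.2 m.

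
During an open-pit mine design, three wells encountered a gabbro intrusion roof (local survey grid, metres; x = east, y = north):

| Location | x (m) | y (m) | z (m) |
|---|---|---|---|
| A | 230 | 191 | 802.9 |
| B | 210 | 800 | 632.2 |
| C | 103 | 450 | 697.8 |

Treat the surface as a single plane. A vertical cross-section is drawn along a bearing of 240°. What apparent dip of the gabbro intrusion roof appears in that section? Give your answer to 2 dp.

5.82°

Two edge vectors: A→B = (-20, 609, -170.7), A→C = (-127, 259, -105.1).
Normal n = (A→B) × (A→C) = (-19794.6, 19576.9, 72163).
So ∂z/∂x = −n_x/n_z = 0.27430 and ∂z/∂y = −n_y/n_z = −0.27129.
Unit vector along 240° is (sin 240°, cos 240°) = (-0.8660, -0.5000).
Slope in that direction = a·(-0.8660) + b·(-0.5000) = −0.10191.
Apparent dip = arctan|0.10191| = 5.82° (true dip is 21.1°, so apparent ≤ true as expected).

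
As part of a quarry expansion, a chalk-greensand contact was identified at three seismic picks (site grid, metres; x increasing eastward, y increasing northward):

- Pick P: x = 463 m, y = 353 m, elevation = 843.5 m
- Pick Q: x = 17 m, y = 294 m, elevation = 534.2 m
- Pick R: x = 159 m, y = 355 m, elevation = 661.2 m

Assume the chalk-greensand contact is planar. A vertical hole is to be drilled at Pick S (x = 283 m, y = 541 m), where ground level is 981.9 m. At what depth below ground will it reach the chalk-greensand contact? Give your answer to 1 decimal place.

Let the plane be z = a·x + b·y + c.
Pick Q−Pick P: −446a − 59b = −309.3;  Pick R−Pick P: −304a + 2b = −182.3.
Solving gives a = 0.60412, b = 0.67566.
Then c = 843.5 − a·463 − b·353 = 325.28.
At (283, 541): z_contact = 170.96 + 365.53 + 325.28 = 861.78 m.
Depth below ground = 981.9 − 861.78 = 120.1 m.

120.1 m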